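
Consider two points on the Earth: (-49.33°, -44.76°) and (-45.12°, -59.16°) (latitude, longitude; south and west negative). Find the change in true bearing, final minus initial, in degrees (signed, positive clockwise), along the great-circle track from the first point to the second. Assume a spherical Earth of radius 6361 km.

Initial bearing θ₁ = atan2(sin Δλ cos φ₂, cos φ₁ sin φ₂ − sin φ₁ cos φ₂ cos Δλ) = 287.88°
Final bearing θ₂ = (initial bearing from the destination back to the start) + 180° = 298.48°
Δθ = θ₂ − θ₁ = +10.6°

+10.6°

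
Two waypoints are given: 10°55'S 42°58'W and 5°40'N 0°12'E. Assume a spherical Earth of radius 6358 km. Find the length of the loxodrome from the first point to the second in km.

5111 km

Δψ = ln[tan(π/4+φ₂/2)/tan(π/4+φ₁/2)] = +0.2908;  Δφ = +0.2894 rad,  Δλ = +0.7534 rad
q = Δφ/Δψ = 0.9954
d = R·√(Δφ² + q²Δλ²) = 6358·0.80388 = 5111 km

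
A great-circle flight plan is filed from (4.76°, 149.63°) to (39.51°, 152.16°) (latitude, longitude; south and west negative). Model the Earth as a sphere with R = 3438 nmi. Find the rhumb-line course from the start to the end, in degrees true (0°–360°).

Meridional parts: M(φ₁)=+0.0832, M(φ₂)=+0.7518 → ΔM = +0.6686;  Δλ = +0.0442 rad
tan C = Δλ / ΔM = +0.0660 → C = 3.78°

3.8°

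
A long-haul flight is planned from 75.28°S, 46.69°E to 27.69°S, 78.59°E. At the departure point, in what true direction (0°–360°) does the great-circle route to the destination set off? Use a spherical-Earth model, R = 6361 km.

N = sin Δλ·cos φ₂ = +0.4679;  D = cos φ₁ sin φ₂ − sin φ₁ cos φ₂ cos Δλ = +0.6090
initial course = atan2(N, D) = 37.54°

37.5°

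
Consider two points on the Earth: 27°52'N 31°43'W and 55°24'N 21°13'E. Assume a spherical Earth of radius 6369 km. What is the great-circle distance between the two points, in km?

Haversine: a = sin²(Δφ/2)+cos φ₁ cos φ₂ sin²(Δλ/2) = 0.15634;  σ = 2·atan2(√a,√(1−a))
σ = 46.582° → d = Rσ = 6369·0.81300 = 5178 km

5178 km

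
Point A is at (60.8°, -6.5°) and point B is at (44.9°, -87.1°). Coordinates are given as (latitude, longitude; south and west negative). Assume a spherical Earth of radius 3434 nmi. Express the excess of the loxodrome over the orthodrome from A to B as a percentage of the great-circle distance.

Great circle: σ = 0.8331 rad → d_gc = Rσ = 2860.7 nmi
Rhumb: Δφ = -0.2775, Δλ = -1.4067, Δψ = -0.4663, q = Δφ/Δψ = 0.5951 → d_rh = R√(Δφ²+q²Δλ²) = 3028.6 nmi
Excess = (3028.6 − 2860.7) / 2860.7 = 167.9 / 2860.7 = 5.87% ≈ 5.9%

5.9%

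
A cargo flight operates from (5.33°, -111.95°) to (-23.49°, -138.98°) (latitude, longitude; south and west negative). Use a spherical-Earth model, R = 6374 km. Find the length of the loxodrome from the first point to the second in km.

4348 km

Δψ = ln[tan(π/4+φ₂/2)/tan(π/4+φ₁/2)] = -0.5151;  Δφ = -0.5030 rad,  Δλ = -0.4718 rad
q = Δφ/Δψ = 0.9765
d = R·√(Δφ² + q²Δλ²) = 6374·0.68207 = 4348 km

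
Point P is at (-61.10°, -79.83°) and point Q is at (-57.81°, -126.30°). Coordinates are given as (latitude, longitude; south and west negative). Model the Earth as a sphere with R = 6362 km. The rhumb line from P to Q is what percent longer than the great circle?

2.1%

Great circle: σ = 0.4072 rad → d_gc = Rσ = 2590.9 km
Rhumb: Δφ = +0.0574, Δλ = -0.8111, Δψ = +0.1131, q = Δφ/Δψ = 0.5077 → d_rh = R√(Δφ²+q²Δλ²) = 2645.3 km
Excess = (2645.3 − 2590.9) / 2590.9 = 54.4 / 2590.9 = 2.10% ≈ 2.1%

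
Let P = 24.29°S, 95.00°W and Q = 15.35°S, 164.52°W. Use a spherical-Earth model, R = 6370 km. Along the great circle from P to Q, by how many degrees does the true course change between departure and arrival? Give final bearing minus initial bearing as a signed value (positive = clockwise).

Initial bearing θ₁ = atan2(sin Δλ cos φ₂, cos φ₁ sin φ₂ − sin φ₁ cos φ₂ cos Δλ) = 263.53°
Final bearing θ₂ = (initial bearing from the destination back to the start) + 180° = 290.09°
Δθ = θ₂ − θ₁ = +26.6°

+26.6°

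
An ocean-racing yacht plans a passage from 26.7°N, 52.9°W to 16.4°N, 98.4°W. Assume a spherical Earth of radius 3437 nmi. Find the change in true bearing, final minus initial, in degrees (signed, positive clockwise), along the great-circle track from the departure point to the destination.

-17.6°

At departure: θ₁ = atan2(sin Δλ cos φ₂, cos φ₁ sin φ₂ − sin φ₁ cos φ₂ cos Δλ) = 265.83°
At arrival: θ₂ = atan2(sin Δλ cos φ₁, −cos φ₂ sin φ₁ + sin φ₂ cos φ₁ cos Δλ) = 248.25°
Δθ = θ₂ − θ₁ = -17.6°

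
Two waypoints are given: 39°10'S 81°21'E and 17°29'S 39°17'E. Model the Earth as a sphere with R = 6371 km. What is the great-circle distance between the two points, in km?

4712 km

cos σ = sin φ₁ sin φ₂ + cos φ₁ cos φ₂ cos Δλ
      = sin(-39.17°)sin(-17.48°) + cos(-39.17°)cos(-17.48°)cos(-42.07°) = 0.7387
σ = 42.377° → d = Rσ = 6371·0.73963 = 4712 km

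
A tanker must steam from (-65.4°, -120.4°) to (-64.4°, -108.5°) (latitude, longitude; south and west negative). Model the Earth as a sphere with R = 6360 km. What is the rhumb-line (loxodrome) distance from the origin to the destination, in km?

Rhumb course C = atan2(Δλ, Δψ) with Δψ = ln[tan(π/4+φ₂/2)/tan(π/4+φ₁/2)] = +0.0411, Δλ = +0.2077 → C = 78.79°
d = R·|Δφ| / |cos C| = 6360·0.01745 / 0.19435 = 571 km

571 km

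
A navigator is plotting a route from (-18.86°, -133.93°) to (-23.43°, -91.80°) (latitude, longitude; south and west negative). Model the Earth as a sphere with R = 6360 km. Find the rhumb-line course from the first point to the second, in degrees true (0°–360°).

Δψ = ln[tan(π/4+φ₂/2)/tan(π/4+φ₁/2)] = -0.0855
Δλ = +0.7353 rad (taken the short way round)
course = atan2(Δλ, Δψ) = 96.64°

96.6°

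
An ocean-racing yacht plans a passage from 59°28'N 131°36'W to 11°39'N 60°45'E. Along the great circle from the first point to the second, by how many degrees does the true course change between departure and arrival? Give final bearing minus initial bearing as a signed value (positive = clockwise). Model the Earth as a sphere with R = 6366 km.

-160.7°

At departure: θ₁ = atan2(sin Δλ cos φ₂, cos φ₁ sin φ₂ − sin φ₁ cos φ₂ cos Δλ) = 347.26°
At arrival: θ₂ = atan2(sin Δλ cos φ₁, −cos φ₂ sin φ₁ + sin φ₂ cos φ₁ cos Δλ) = 186.57°
Δθ = θ₂ − θ₁ = -160.7°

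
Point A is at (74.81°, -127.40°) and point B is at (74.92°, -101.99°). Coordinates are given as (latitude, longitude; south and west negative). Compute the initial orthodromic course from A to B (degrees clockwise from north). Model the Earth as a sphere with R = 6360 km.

θ = atan2( sin Δλ·cos φ₂ ,  cos φ₁ sin φ₂ − sin φ₁ cos φ₂ cos Δλ )
  = atan2(+0.1116, +0.0262) = 76.79°

76.8°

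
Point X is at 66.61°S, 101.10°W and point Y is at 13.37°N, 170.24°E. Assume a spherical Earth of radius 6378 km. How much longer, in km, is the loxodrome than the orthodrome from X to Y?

Great circle: cos σ = sin φ₁ sin φ₂ + cos φ₁ cos φ₂ cos Δλ,  σ = 1.7754 rad → d_gc = 11323.7 km
Rhumb line: Δψ = +1.8105, q = Δφ/Δψ = 0.7710, d_rh = R√(Δφ²+q²Δλ²) = 11711.8 km
Excess = 11711.8 − 11323.7 = 388.1 ≈ 388 km

388 km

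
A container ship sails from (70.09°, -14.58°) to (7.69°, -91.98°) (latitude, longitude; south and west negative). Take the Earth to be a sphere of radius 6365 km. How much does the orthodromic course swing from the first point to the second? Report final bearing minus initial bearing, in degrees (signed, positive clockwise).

-60.9°

Initial bearing θ₁ = atan2(sin Δλ cos φ₂, cos φ₁ sin φ₂ − sin φ₁ cos φ₂ cos Δλ) = 260.74°
Final bearing θ₂ = (initial bearing from the destination back to the start) + 180° = 199.83°
Δθ = θ₂ − θ₁ = -60.9°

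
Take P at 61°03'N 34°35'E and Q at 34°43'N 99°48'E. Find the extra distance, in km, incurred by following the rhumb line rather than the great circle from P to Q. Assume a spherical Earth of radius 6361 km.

Great circle: cos σ = sin φ₁ sin φ₂ + cos φ₁ cos φ₂ cos Δλ,  σ = 0.8431 rad → d_gc = 5363.07 km
Rhumb line: Δψ = -0.7074, q = Δφ/Δψ = 0.6497, d_rh = R√(Δφ²+q²Δλ²) = 5538.61 km
Excess = 5538.61 − 5363.07 = 175.54 ≈ 176 km

176 km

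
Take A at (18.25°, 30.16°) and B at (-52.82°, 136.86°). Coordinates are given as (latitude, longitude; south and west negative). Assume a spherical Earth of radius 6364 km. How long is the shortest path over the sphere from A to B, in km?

12716 km

cos σ = sin φ₁ sin φ₂ + cos φ₁ cos φ₂ cos Δλ
      = sin(18.25°)sin(-52.82°) + cos(18.25°)cos(-52.82°)cos(106.70°) = -0.4144
σ = 114.484° → d = Rσ = 6364·1.99812 = 12716 km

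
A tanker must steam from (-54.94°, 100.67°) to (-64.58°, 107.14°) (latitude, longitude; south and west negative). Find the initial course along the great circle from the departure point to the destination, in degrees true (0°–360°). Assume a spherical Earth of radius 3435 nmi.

θ = atan2( sin Δλ·cos φ₂ ,  cos φ₁ sin φ₂ − sin φ₁ cos φ₂ cos Δλ )
  = atan2(+0.0484, -0.1697) = 164.09°

164.1°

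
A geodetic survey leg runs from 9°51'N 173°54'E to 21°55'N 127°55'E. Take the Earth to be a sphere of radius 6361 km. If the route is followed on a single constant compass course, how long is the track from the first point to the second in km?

5079 km

Δψ = ln[tan(π/4+φ₂/2)/tan(π/4+φ₁/2)] = +0.2194;  Δφ = +0.2106 rad,  Δλ = -0.8026 rad
q = Δφ/Δψ = 0.9598
d = R·√(Δφ² + q²Δλ²) = 6361·0.79853 = 5079 km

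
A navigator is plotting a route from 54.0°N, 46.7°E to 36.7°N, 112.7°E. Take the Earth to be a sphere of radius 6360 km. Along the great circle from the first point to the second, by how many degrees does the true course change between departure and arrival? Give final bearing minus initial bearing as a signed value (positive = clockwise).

+50.1°

Initial bearing θ₁ = atan2(sin Δλ cos φ₂, cos φ₁ sin φ₂ − sin φ₁ cos φ₂ cos Δλ) = 83.19°
Final bearing θ₂ = (initial bearing from the destination back to the start) + 180° = 133.29°
Δθ = θ₂ − θ₁ = +50.1°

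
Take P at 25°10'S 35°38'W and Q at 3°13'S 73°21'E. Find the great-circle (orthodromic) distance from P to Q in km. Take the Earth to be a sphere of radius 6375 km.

Haversine: a = sin²(Δφ/2)+cos φ₁ cos φ₂ sin²(Δλ/2) = 0.63504;  σ = 2·atan2(√a,√(1−a))
σ = 105.670° → d = Rσ = 6375·1.84428 = 11757 km

11757 km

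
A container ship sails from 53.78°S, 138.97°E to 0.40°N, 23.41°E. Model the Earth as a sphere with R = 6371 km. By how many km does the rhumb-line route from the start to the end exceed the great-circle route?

683 km

Great circle: cos σ = sin φ₁ sin φ₂ + cos φ₁ cos φ₂ cos Δλ,  σ = 1.8344 rad → d_gc = 11687.0 km
Rhumb line: Δψ = +1.1246, q = Δφ/Δψ = 0.8408, d_rh = R√(Δφ²+q²Δλ²) = 12370.4 km
Excess = 12370.4 − 11687.0 = 683.4 ≈ 683 km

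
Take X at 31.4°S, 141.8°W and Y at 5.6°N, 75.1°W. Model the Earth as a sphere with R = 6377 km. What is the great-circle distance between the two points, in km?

8173 km

Haversine: a = sin²(Δφ/2)+cos φ₁ cos φ₂ sin²(Δλ/2) = 0.35742;  σ = 2·atan2(√a,√(1−a))
σ = 73.431° → d = Rσ = 6377·1.28162 = 8173 km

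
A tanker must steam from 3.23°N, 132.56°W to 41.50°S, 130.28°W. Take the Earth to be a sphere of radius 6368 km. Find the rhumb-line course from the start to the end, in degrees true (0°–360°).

177.3°

Meridional parts: M(φ₁)=+0.0564, M(φ₂)=-0.7975 → ΔM = -0.8539;  Δλ = +0.0398 rad
tan C = Δλ / ΔM = -0.0466 → C = 177.33°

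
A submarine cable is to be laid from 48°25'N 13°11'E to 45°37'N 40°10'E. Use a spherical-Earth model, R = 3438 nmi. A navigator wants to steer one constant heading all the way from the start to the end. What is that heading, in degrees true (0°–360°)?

Δψ = ln[tan(π/4+φ₂/2)/tan(π/4+φ₁/2)] = -0.0717
Δλ = +0.4709 rad (taken the short way round)
course = atan2(Δλ, Δψ) = 98.66°

98.7°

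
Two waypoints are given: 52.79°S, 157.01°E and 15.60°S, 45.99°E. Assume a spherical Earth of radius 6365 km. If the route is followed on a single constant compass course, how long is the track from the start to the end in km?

10678 km

Δψ = ln[tan(π/4+φ₂/2)/tan(π/4+φ₁/2)] = +0.8131;  Δφ = +0.6491 rad,  Δλ = -1.9377 rad
q = Δφ/Δψ = 0.7983
d = R·√(Δφ² + q²Δλ²) = 6365·1.67756 = 10678 km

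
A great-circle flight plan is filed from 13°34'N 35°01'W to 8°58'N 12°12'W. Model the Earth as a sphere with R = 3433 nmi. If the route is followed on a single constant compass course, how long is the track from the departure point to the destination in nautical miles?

1368 nmi

Rhumb course C = atan2(Δλ, Δψ) with Δψ = ln[tan(π/4+φ₂/2)/tan(π/4+φ₁/2)] = -0.0819, Δλ = +0.3982 → C = 101.62°
d = R·|Δφ| / |cos C| = 3433·0.08029 / 0.20141 = 1368 nmi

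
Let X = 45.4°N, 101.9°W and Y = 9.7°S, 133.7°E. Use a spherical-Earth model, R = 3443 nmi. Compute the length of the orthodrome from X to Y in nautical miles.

7255 nmi

cos σ = sin φ₁ sin φ₂ + cos φ₁ cos φ₂ cos Δλ
      = sin(45.40°)sin(-9.70°) + cos(45.40°)cos(-9.70°)cos(-124.40°) = -0.5110
σ = 120.730° → d = Rσ = 3443·2.10713 = 7255 nmi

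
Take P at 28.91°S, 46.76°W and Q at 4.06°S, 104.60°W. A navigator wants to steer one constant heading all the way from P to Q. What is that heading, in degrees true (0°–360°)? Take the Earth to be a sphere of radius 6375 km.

Δψ = ln[tan(π/4+φ₂/2)/tan(π/4+φ₁/2)] = +0.4565
Δλ = -1.0095 rad (taken the short way round)
course = atan2(Δλ, Δψ) = 294.33°

294.3°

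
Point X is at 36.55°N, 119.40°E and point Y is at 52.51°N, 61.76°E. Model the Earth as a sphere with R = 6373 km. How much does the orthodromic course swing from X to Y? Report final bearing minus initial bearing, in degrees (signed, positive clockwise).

Initial bearing θ₁ = atan2(sin Δλ cos φ₂, cos φ₁ sin φ₂ − sin φ₁ cos φ₂ cos Δλ) = 310.78°
Final bearing θ₂ = (initial bearing from the destination back to the start) + 180° = 268.20°
Δθ = θ₂ − θ₁ = -42.6°

-42.6°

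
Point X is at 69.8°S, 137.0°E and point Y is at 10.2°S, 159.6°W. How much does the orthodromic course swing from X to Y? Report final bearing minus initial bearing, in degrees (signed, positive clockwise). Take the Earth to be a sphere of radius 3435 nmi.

-49.2°

Initial bearing θ₁ = atan2(sin Δλ cos φ₂, cos φ₁ sin φ₂ − sin φ₁ cos φ₂ cos Δλ) = 68.17°
Final bearing θ₂ = (initial bearing from the destination back to the start) + 180° = 19.01°
Δθ = θ₂ − θ₁ = -49.2°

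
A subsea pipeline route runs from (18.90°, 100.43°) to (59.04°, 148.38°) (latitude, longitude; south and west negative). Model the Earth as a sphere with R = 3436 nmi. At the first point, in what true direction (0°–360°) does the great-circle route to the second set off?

28.6°

N = sin Δλ·cos φ₂ = +0.3820;  D = cos φ₁ sin φ₂ − sin φ₁ cos φ₂ cos Δλ = +0.6997
initial course = atan2(N, D) = 28.63°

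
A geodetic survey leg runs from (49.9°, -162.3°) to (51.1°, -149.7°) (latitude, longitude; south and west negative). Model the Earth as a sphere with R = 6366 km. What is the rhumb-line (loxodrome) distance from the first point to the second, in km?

Δψ = ln[tan(π/4+φ₂/2)/tan(π/4+φ₁/2)] = +0.0329;  Δφ = +0.0209 rad,  Δλ = +0.2199 rad
q = Δφ/Δψ = 0.6360
d = R·√(Δφ² + q²Δλ²) = 6366·0.14143 = 900 km

900 km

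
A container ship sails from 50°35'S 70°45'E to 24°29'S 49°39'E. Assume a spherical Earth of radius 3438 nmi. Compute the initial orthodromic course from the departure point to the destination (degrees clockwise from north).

320.2°

θ = atan2( sin Δλ·cos φ₂ ,  cos φ₁ sin φ₂ − sin φ₁ cos φ₂ cos Δλ )
  = atan2(-0.3276, +0.3928) = 320.17°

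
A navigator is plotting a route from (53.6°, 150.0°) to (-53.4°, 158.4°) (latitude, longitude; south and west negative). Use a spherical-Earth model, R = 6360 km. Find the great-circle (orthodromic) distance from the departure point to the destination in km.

11903 km

cos σ = sin φ₁ sin φ₂ + cos φ₁ cos φ₂ cos Δλ
      = sin(53.60°)sin(-53.40°) + cos(53.60°)cos(-53.40°)cos(8.40°) = -0.2962
σ = 107.228° → d = Rσ = 6360·1.87147 = 11903 km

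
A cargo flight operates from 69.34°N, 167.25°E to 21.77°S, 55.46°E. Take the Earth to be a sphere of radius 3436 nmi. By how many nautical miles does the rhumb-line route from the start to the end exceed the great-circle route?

Great circle: cos σ = sin φ₁ sin φ₂ + cos φ₁ cos φ₂ cos Δλ,  σ = 2.0586 rad → d_gc = 7073.2 nmi
Rhumb line: Δψ = -2.0917, q = Δφ/Δψ = 0.7602, d_rh = R√(Δφ²+q²Δλ²) = 7471.8 nmi
Excess = 7471.8 − 7073.2 = 398.6 ≈ 399 nmi

399 nmi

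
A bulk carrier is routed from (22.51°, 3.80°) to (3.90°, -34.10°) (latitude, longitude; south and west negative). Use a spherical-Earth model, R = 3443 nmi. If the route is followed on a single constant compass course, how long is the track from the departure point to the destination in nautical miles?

Δψ = ln[tan(π/4+φ₂/2)/tan(π/4+φ₁/2)] = -0.3353;  Δφ = -0.3248 rad,  Δλ = -0.6615 rad
q = Δφ/Δψ = 0.9688
d = R·√(Δφ² + q²Δλ²) = 3443·0.71845 = 2474 nmi

2474 nmi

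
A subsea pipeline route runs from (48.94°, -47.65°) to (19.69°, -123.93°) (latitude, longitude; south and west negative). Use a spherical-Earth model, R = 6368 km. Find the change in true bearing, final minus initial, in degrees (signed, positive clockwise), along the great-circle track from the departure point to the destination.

Initial bearing θ₁ = atan2(sin Δλ cos φ₂, cos φ₁ sin φ₂ − sin φ₁ cos φ₂ cos Δλ) = 273.31°
Final bearing θ₂ = (initial bearing from the destination back to the start) + 180° = 224.14°
Δθ = θ₂ − θ₁ = -49.2°

-49.2°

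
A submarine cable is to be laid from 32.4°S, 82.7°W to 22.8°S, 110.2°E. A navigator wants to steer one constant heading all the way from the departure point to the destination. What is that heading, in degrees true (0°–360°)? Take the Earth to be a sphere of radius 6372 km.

273.7°

Δψ = ln[tan(π/4+φ₂/2)/tan(π/4+φ₁/2)] = +0.1894
Δλ = -2.9164 rad (taken the short way round)
course = atan2(Δλ, Δψ) = 273.72°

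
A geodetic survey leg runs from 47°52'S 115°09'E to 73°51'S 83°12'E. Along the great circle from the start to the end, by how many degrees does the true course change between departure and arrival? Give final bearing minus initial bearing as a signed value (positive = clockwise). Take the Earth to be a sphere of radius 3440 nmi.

At departure: θ₁ = atan2(sin Δλ cos φ₂, cos φ₁ sin φ₂ − sin φ₁ cos φ₂ cos Δλ) = 197.41°
At arrival: θ₂ = atan2(sin Δλ cos φ₁, −cos φ₂ sin φ₁ + sin φ₂ cos φ₁ cos Δλ) = 226.20°
Δθ = θ₂ − θ₁ = +28.8°

+28.8°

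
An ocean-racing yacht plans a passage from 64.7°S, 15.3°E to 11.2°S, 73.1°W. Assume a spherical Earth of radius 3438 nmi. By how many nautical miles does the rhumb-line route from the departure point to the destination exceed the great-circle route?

Great circle: cos σ = sin φ₁ sin φ₂ + cos φ₁ cos φ₂ cos Δλ,  σ = 1.3824 rad → d_gc = 4752.6 nmi
Rhumb line: Δψ = +1.2974, q = Δφ/Δψ = 0.7197, d_rh = R√(Δφ²+q²Δλ²) = 4988.0 nmi
Excess = 4988.0 − 4752.6 = 235.4 ≈ 235 nmi

235 nmi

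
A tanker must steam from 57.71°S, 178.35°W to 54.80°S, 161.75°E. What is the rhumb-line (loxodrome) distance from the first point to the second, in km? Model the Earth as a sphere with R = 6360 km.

Δψ = ln[tan(π/4+φ₂/2)/tan(π/4+φ₁/2)] = +0.0915;  Δφ = +0.0508 rad,  Δλ = -0.3473 rad
q = Δφ/Δψ = 0.5552
d = R·√(Δφ² + q²Δλ²) = 6360·0.19940 = 1268 km

1268 km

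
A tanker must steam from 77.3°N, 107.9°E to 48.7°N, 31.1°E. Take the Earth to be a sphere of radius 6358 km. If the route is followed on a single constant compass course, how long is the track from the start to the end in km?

Δψ = ln[tan(π/4+φ₂/2)/tan(π/4+φ₁/2)] = -1.2198;  Δφ = -0.4992 rad,  Δλ = -1.3404 rad
q = Δφ/Δψ = 0.4092
d = R·√(Δφ² + q²Δλ²) = 6358·0.74164 = 4715 km

4715 km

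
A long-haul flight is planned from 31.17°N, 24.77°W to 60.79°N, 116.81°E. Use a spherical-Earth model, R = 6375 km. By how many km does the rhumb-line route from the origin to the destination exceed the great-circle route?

Great circle: cos σ = sin φ₁ sin φ₂ + cos φ₁ cos φ₂ cos Δλ,  σ = 1.4459 rad → d_gc = 9217.3 km
Rhumb line: Δψ = +0.7718, q = Δφ/Δψ = 0.6698, d_rh = R√(Δφ²+q²Δλ²) = 11053.7 km
Excess = 11053.7 − 9217.3 = 1836.4 ≈ 1836 km

1836 km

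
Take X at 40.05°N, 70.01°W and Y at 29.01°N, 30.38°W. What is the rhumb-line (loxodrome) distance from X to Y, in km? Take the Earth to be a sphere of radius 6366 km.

3819 km

Rhumb course C = atan2(Δλ, Δψ) with Δψ = ln[tan(π/4+φ₂/2)/tan(π/4+φ₁/2)] = -0.2346, Δλ = +0.6917 → C = 108.74°
d = R·|Δφ| / |cos C| = 6366·0.19268 / 0.32120 = 3819 km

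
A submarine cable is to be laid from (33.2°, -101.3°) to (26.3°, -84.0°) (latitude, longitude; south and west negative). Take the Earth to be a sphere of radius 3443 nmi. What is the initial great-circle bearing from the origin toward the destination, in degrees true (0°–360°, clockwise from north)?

110.2°

θ = atan2( sin Δλ·cos φ₂ ,  cos φ₁ sin φ₂ − sin φ₁ cos φ₂ cos Δλ )
  = atan2(+0.2666, -0.0979) = 110.17°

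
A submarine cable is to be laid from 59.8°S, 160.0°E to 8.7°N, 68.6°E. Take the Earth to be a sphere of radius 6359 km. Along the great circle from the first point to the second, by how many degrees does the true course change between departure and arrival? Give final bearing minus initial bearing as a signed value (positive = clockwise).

+56.3°

At departure: θ₁ = atan2(sin Δλ cos φ₂, cos φ₁ sin φ₂ − sin φ₁ cos φ₂ cos Δλ) = 273.20°
At arrival: θ₂ = atan2(sin Δλ cos φ₁, −cos φ₂ sin φ₁ + sin φ₂ cos φ₁ cos Δλ) = 329.46°
Δθ = θ₂ − θ₁ = +56.3°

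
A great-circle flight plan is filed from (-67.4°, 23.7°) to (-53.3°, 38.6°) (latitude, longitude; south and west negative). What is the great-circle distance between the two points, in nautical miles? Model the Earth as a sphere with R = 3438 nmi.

949 nmi

cos σ = sin φ₁ sin φ₂ + cos φ₁ cos φ₂ cos Δλ
      = sin(-67.40°)sin(-53.30°) + cos(-67.40°)cos(-53.30°)cos(14.90°) = 0.9621
σ = 15.814° → d = Rσ = 3438·0.27601 = 949 nmi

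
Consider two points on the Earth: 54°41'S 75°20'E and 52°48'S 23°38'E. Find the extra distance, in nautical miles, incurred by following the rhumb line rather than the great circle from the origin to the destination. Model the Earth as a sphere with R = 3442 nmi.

41 nmi

Great circle: cos σ = sin φ₁ sin φ₂ + cos φ₁ cos φ₂ cos Δλ,  σ = 0.5225 rad → d_gc = 1798.50 nmi
Rhumb line: Δψ = +0.0556, q = Δφ/Δψ = 0.5913, d_rh = R√(Δφ²+q²Δλ²) = 1839.97 nmi
Excess = 1839.97 − 1798.50 = 41.47 ≈ 41 nmi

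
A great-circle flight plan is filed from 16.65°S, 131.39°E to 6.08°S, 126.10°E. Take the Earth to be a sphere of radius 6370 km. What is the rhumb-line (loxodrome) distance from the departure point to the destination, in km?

1309 km

Δψ = ln[tan(π/4+φ₂/2)/tan(π/4+φ₁/2)] = +0.1885;  Δφ = +0.1845 rad,  Δλ = -0.0923 rad
q = Δφ/Δψ = 0.9789
d = R·√(Δφ² + q²Δλ²) = 6370·0.20543 = 1309 km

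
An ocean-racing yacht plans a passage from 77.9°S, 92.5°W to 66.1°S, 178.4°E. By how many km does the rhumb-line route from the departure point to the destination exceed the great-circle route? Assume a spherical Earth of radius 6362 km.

287 km

Great circle: cos σ = sin φ₁ sin φ₂ + cos φ₁ cos φ₂ cos Δλ,  σ = 0.4617 rad → d_gc = 2937.6 km
Rhumb line: Δψ = +0.6916, q = Δφ/Δψ = 0.2978, d_rh = R√(Δφ²+q²Δλ²) = 3224.4 km
Excess = 3224.4 − 2937.6 = 286.8 ≈ 287 km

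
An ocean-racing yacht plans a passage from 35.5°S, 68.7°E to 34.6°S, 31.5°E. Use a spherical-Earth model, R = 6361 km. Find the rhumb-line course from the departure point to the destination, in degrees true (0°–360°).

Meridional parts: M(φ₁)=-0.6635, M(φ₂)=-0.6443 → ΔM = +0.0192;  Δλ = -0.6493 rad
tan C = Δλ / ΔM = -33.8369 → C = 271.69°

271.7°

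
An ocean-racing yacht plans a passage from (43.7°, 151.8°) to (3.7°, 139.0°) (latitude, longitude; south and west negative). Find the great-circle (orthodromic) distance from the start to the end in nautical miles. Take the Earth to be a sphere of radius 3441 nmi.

Haversine: a = sin²(Δφ/2)+cos φ₁ cos φ₂ sin²(Δλ/2) = 0.12594;  σ = 2·atan2(√a,√(1−a))
σ = 41.573° → d = Rσ = 3441·0.72558 = 2497 nmi

2497 nmi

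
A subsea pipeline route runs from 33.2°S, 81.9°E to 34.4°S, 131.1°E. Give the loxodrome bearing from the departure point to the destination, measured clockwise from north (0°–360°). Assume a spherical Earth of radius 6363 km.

91.7°

Meridional parts: M(φ₁)=-0.6149, M(φ₂)=-0.6401 → ΔM = -0.0252;  Δλ = +0.8587 rad
tan C = Δλ / ΔM = -34.0692 → C = 91.68°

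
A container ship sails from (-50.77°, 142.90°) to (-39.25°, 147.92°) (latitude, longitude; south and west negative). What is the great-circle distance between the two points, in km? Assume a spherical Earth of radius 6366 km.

cos σ = sin φ₁ sin φ₂ + cos φ₁ cos φ₂ cos Δλ
      = sin(-50.77°)sin(-39.25°) + cos(-50.77°)cos(-39.25°)cos(5.02°) = 0.9780
σ = 12.047° → d = Rσ = 6366·0.21026 = 1339 km

1339 km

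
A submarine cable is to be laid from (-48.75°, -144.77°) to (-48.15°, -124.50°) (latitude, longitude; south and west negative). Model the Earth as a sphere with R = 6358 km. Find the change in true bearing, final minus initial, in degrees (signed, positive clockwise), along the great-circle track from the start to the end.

-15.2°

Initial bearing θ₁ = atan2(sin Δλ cos φ₂, cos φ₁ sin φ₂ − sin φ₁ cos φ₂ cos Δλ) = 95.09°
Final bearing θ₂ = (initial bearing from the destination back to the start) + 180° = 79.85°
Δθ = θ₂ − θ₁ = -15.2°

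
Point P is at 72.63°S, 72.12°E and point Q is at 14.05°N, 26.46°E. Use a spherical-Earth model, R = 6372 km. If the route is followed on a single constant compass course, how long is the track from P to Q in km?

Rhumb course C = atan2(Δλ, Δψ) with Δψ = ln[tan(π/4+φ₂/2)/tan(π/4+φ₁/2)] = +2.1266, Δλ = -0.7969 → C = 339.46°
d = R·|Δφ| / |cos C| = 6372·1.51285 / 0.93641 = 10294 km

10294 km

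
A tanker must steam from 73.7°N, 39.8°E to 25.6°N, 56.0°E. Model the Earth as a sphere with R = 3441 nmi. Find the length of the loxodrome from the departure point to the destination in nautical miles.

2941 nmi

Rhumb course C = atan2(Δλ, Δψ) with Δψ = ln[tan(π/4+φ₂/2)/tan(π/4+φ₁/2)] = -1.4810, Δλ = +0.2827 → C = 169.19°
d = R·|Δφ| / |cos C| = 3441·0.83950 / 0.98226 = 2941 nmi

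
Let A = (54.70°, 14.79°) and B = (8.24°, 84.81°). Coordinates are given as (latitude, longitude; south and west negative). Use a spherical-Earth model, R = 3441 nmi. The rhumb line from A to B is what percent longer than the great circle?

2.1%

Great circle: σ = 1.2531 rad → d_gc = Rσ = 4311.9 nmi
Rhumb: Δφ = -0.8109, Δλ = +1.2221, Δψ = -1.0008, q = Δφ/Δψ = 0.8102 → d_rh = R√(Δφ²+q²Δλ²) = 4403.8 nmi
Excess = (4403.8 − 4311.9) / 4311.9 = 91.9 / 4311.9 = 2.13% ≈ 2.1%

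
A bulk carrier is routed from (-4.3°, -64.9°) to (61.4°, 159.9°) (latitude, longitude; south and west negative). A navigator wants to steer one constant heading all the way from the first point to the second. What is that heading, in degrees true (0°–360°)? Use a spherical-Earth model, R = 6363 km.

301.4°

Δψ = ln[tan(π/4+φ₂/2)/tan(π/4+φ₁/2)] = +1.4420
Δλ = -2.3597 rad (taken the short way round)
course = atan2(Δλ, Δψ) = 301.43°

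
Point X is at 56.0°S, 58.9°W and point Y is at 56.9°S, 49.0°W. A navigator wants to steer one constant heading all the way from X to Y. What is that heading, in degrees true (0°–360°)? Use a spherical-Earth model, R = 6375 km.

99.3°

Δψ = ln[tan(π/4+φ₂/2)/tan(π/4+φ₁/2)] = -0.0284
Δλ = +0.1728 rad (taken the short way round)
course = atan2(Δλ, Δψ) = 99.34°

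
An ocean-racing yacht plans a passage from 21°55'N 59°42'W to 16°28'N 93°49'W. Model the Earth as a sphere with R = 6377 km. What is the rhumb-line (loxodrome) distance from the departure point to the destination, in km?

Δψ = ln[tan(π/4+φ₂/2)/tan(π/4+φ₁/2)] = -0.1008;  Δφ = -0.0951 rad,  Δλ = -0.5954 rad
q = Δφ/Δψ = 0.9440
d = R·√(Δφ² + q²Δλ²) = 6377·0.57008 = 3635 km

3635 km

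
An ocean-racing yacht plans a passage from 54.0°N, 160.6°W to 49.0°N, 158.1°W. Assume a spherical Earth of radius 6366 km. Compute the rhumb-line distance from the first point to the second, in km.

Δψ = ln[tan(π/4+φ₂/2)/tan(π/4+φ₁/2)] = -0.1404;  Δφ = -0.0873 rad,  Δλ = +0.0436 rad
q = Δφ/Δψ = 0.6217
d = R·√(Δφ² + q²Δλ²) = 6366·0.09139 = 582 km

582 km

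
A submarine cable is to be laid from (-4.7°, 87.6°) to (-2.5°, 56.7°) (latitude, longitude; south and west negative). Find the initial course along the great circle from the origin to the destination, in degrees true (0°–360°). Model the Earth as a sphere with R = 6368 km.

273.0°

N = sin Δλ·cos φ₂ = -0.5131;  D = cos φ₁ sin φ₂ − sin φ₁ cos φ₂ cos Δλ = +0.0268
initial course = atan2(N, D) = 272.99°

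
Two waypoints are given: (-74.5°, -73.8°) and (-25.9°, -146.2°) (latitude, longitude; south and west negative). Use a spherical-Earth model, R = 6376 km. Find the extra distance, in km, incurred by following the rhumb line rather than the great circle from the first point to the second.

Great circle: cos σ = sin φ₁ sin φ₂ + cos φ₁ cos φ₂ cos Δλ,  σ = 1.0546 rad → d_gc = 6723.9 km
Rhumb line: Δψ = +1.5261, q = Δφ/Δψ = 0.5558, d_rh = R√(Δφ²+q²Δλ²) = 7021.6 km
Excess = 7021.6 − 6723.9 = 297.7 ≈ 298 km

298 km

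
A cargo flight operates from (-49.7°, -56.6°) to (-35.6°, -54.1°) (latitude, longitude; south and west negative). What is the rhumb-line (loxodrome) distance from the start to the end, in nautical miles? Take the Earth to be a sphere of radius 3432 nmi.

Δψ = ln[tan(π/4+φ₂/2)/tan(π/4+φ₁/2)] = +0.3369;  Δφ = +0.2461 rad,  Δλ = +0.0436 rad
q = Δφ/Δψ = 0.7305
d = R·√(Δφ² + q²Δλ²) = 3432·0.24815 = 852 nmi

852 nmi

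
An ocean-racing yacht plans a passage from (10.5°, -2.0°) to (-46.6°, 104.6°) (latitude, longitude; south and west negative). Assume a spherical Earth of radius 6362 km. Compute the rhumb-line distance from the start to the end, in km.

12410 km

Rhumb course C = atan2(Δλ, Δψ) with Δψ = ln[tan(π/4+φ₂/2)/tan(π/4+φ₁/2)] = -1.1057, Δλ = +1.8605 → C = 120.72°
d = R·|Δφ| / |cos C| = 6362·0.99658 / 0.51089 = 12410 km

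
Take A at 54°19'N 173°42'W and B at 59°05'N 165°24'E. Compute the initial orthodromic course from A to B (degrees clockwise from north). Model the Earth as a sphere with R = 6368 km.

301.1°

N = sin Δλ·cos φ₂ = -0.1833;  D = cos φ₁ sin φ₂ − sin φ₁ cos φ₂ cos Δλ = +0.1106
initial course = atan2(N, D) = 301.10°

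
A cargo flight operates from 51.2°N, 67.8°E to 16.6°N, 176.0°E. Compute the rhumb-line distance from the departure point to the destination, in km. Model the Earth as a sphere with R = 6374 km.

Δψ = ln[tan(π/4+φ₂/2)/tan(π/4+φ₁/2)] = -0.7498;  Δφ = -0.6039 rad,  Δλ = +1.8884 rad
q = Δφ/Δψ = 0.8054
d = R·√(Δφ² + q²Δλ²) = 6374·1.63641 = 10430 km

10430 km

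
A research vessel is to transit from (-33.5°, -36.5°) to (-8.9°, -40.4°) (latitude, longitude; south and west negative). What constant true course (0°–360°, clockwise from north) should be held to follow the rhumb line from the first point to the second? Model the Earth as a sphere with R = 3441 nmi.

351.7°

Meridional parts: M(φ₁)=-0.6212, M(φ₂)=-0.1560 → ΔM = +0.4652;  Δλ = -0.0681 rad
tan C = Δλ / ΔM = -0.1463 → C = 351.68°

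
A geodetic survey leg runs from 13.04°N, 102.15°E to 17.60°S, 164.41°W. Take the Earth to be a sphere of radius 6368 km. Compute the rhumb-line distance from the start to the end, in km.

Δψ = ln[tan(π/4+φ₂/2)/tan(π/4+φ₁/2)] = -0.5417;  Δφ = -0.5348 rad,  Δλ = +1.6308 rad
q = Δφ/Δψ = 0.9872
d = R·√(Δφ² + q²Δλ²) = 6368·1.69644 = 10803 km

10803 km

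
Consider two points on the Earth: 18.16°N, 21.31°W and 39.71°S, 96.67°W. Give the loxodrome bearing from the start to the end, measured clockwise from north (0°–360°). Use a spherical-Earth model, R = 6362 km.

Meridional parts: M(φ₁)=+0.3224, M(φ₂)=-0.7563 → ΔM = -1.0787;  Δλ = -1.3153 rad
tan C = Δλ / ΔM = +1.2193 → C = 230.64°

230.6°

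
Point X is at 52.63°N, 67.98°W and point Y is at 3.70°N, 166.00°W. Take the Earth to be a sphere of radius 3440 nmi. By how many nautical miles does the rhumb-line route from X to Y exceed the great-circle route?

Great circle: cos σ = sin φ₁ sin φ₂ + cos φ₁ cos φ₂ cos Δλ,  σ = 1.6040 rad → d_gc = 5517.8 nmi
Rhumb line: Δψ = -1.0195, q = Δφ/Δψ = 0.8376, d_rh = R√(Δφ²+q²Δλ²) = 5738.5 nmi
Excess = 5738.5 − 5517.8 = 220.7 ≈ 221 nmi

221 nmi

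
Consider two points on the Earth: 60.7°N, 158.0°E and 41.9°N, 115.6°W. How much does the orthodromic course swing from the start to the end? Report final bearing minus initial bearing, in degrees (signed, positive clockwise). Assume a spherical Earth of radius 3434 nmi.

Initial bearing θ₁ = atan2(sin Δλ cos φ₂, cos φ₁ sin φ₂ − sin φ₁ cos φ₂ cos Δλ) = 68.94°
Final bearing θ₂ = (initial bearing from the destination back to the start) + 180° = 142.15°
Δθ = θ₂ − θ₁ = +73.2°

+73.2°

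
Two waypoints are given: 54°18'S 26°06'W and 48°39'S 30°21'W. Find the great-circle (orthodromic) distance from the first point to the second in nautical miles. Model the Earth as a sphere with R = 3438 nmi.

Haversine: a = sin²(Δφ/2)+cos φ₁ cos φ₂ sin²(Δλ/2) = 0.00296;  σ = 2·atan2(√a,√(1−a))
σ = 6.237° → d = Rσ = 3438·0.10885 = 374 nmi

374 nmi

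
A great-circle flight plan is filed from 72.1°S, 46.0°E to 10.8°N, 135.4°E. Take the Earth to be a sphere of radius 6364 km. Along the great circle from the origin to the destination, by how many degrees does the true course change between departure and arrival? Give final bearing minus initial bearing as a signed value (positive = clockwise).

At departure: θ₁ = atan2(sin Δλ cos φ₂, cos φ₁ sin φ₂ − sin φ₁ cos φ₂ cos Δλ) = 86.08°
At arrival: θ₂ = atan2(sin Δλ cos φ₁, −cos φ₂ sin φ₁ + sin φ₂ cos φ₁ cos Δλ) = 18.19°
Δθ = θ₂ − θ₁ = -67.9°

-67.9°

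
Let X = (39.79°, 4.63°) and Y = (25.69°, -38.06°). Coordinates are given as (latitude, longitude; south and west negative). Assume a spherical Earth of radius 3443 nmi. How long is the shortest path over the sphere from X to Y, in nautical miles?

cos σ = sin φ₁ sin φ₂ + cos φ₁ cos φ₂ cos Δλ
      = sin(39.79°)sin(25.69°) + cos(39.79°)cos(25.69°)cos(-42.69°) = 0.7864
σ = 38.150° → d = Rσ = 3443·0.66584 = 2292 nmi

2292 nmi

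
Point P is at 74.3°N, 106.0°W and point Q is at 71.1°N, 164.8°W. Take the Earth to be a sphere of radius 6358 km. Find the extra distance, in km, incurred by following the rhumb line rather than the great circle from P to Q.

Great circle: cos σ = sin φ₁ sin φ₂ + cos φ₁ cos φ₂ cos Δλ,  σ = 0.2971 rad → d_gc = 1888.8 km
Rhumb line: Δψ = -0.1883, q = Δφ/Δψ = 0.2965, d_rh = R√(Δφ²+q²Δλ²) = 1967.2 km
Excess = 1967.2 − 1888.8 = 78.4 ≈ 78 km

78 km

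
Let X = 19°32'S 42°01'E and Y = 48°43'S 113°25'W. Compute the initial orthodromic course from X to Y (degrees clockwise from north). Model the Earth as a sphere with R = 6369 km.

196.8°

N = sin Δλ·cos φ₂ = -0.2743;  D = cos φ₁ sin φ₂ − sin φ₁ cos φ₂ cos Δλ = -0.9088
initial course = atan2(N, D) = 196.79°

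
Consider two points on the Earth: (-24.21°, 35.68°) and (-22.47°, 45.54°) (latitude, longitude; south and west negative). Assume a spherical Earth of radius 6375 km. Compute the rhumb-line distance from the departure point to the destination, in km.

Δψ = ln[tan(π/4+φ₂/2)/tan(π/4+φ₁/2)] = +0.0331;  Δφ = +0.0304 rad,  Δλ = +0.1721 rad
q = Δφ/Δψ = 0.9181
d = R·√(Δφ² + q²Δλ²) = 6375·0.16089 = 1026 km

1026 km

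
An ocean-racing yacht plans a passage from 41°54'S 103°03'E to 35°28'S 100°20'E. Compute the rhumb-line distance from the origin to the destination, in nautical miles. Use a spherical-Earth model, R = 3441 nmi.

Δψ = ln[tan(π/4+φ₂/2)/tan(π/4+φ₁/2)] = +0.1440;  Δφ = +0.1123 rad,  Δλ = -0.0474 rad
q = Δφ/Δψ = 0.7797
d = R·√(Δφ² + q²Δλ²) = 3441·0.11821 = 407 nmi

407 nmi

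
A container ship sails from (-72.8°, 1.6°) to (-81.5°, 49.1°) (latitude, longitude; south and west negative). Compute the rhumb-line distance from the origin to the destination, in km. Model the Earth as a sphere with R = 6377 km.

Rhumb course C = atan2(Δλ, Δψ) with Δψ = ln[tan(π/4+φ₂/2)/tan(π/4+φ₁/2)] = -0.7106, Δλ = +0.8290 → C = 130.60°
d = R·|Δφ| / |cos C| = 6377·0.15184 / 0.65077 = 1488 km

1488 km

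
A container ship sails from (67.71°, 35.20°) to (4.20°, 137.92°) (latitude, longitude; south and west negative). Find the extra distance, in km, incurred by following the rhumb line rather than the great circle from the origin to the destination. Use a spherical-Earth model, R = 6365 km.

686 km

Great circle: cos σ = sin φ₁ sin φ₂ + cos φ₁ cos φ₂ cos Δλ,  σ = 1.5863 rad → d_gc = 10096.9 km
Rhumb line: Δψ = -1.5511, q = Δφ/Δψ = 0.7146, d_rh = R√(Δφ²+q²Δλ²) = 10783.0 km
Excess = 10783.0 − 10096.9 = 686.1 ≈ 686 km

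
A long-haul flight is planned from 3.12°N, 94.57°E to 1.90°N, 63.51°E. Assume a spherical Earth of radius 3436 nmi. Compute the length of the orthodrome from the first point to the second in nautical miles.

1862 nmi

Haversine: a = sin²(Δφ/2)+cos φ₁ cos φ₂ sin²(Δλ/2) = 0.07165;  σ = 2·atan2(√a,√(1−a))
σ = 31.053° → d = Rσ = 3436·0.54197 = 1862 nmi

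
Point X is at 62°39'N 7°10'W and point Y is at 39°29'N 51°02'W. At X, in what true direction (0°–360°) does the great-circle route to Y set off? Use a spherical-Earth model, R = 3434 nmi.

N = sin Δλ·cos φ₂ = -0.5349;  D = cos φ₁ sin φ₂ − sin φ₁ cos φ₂ cos Δλ = -0.2021
initial course = atan2(N, D) = 249.30°

249.3°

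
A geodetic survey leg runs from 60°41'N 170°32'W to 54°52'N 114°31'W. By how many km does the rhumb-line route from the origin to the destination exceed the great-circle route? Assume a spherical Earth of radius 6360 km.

Great circle: cos σ = sin φ₁ sin φ₂ + cos φ₁ cos φ₂ cos Δλ,  σ = 0.5144 rad → d_gc = 3271.8 km
Rhumb line: Δψ = -0.1909, q = Δφ/Δψ = 0.5319, d_rh = R√(Δφ²+q²Δλ²) = 3369.6 km
Excess = 3369.6 − 3271.8 = 97.8 ≈ 98 km

98 km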